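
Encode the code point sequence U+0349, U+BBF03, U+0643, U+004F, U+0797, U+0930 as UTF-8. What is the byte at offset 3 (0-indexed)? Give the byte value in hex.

0xBB

U+0349 → 2-byte form CD 89 at offsets 0–1.
U+BBF03 → 4-byte form F2 BB BC 83 at offsets 2–5.
Offset 3 falls in char 2's range; it's byte 2 of F2 BB BC 83 = 0xBB.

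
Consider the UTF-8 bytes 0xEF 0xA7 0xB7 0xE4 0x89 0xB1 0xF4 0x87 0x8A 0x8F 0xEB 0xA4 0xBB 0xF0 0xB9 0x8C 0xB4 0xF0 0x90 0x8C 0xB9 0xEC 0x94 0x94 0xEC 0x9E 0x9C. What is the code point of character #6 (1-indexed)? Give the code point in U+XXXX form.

U+10339

Offset 0: leading byte 0xEF = 11101111 → 3-byte char #1 = EF A7 B7.
Offset 3: leading byte 0xE4 = 11100100 → 3-byte char #2 = E4 89 B1.
Offset 6: leading byte 0xF4 = 11110100 → 4-byte char #3 = F4 87 8A 8F.
Offset 10: leading byte 0xEB = 11101011 → 3-byte char #4 = EB A4 BB.
Offset 13: leading byte 0xF0 = 11110000 → 4-byte char #5 = F0 B9 8C B4.
Offset 17: leading byte 0xF0 = 11110000 → 4-byte char #6 = F0 90 8C B9.
Leading byte 0xF0 = 11110000 matches 11110xxx → 4-byte sequence.
Byte 1: 0xF0 = 11110000, payload 000 (3 bits).
Byte 2: 0x90 = 10010000 (10xxxxxx ✓), payload 010000.
Byte 3: 0x8C = 10001100 (10xxxxxx ✓), payload 001100.
Byte 4: 0xB9 = 10111001 (10xxxxxx ✓), payload 111001.
Concatenate: 000010000001100111001 = 0x10339 (21 bits → U+10339).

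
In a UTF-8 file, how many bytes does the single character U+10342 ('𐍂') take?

U+10342 = 0x10342. UTF-8 uses 1 byte below 0x80, 2 below 0x800, 3 below 0x10000, 4 up to 0x10FFFF. 0x10342 is in U+10000–U+10FFFF → 4 bytes.

4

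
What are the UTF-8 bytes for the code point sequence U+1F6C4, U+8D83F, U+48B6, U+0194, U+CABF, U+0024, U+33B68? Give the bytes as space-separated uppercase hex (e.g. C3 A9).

F0 9F 9B 84 F2 8D A0 BF E4 A2 B6 C6 94 EC AA BF 24 F0 B3 AD A8

U+1F6C4: 4-byte form → F0 9F 9B 84.
U+8D83F: 4-byte form → F2 8D A0 BF.
U+48B6: 3-byte form → E4 A2 B6.
U+0194: 2-byte form → C6 94.
U+CABF: 3-byte form → EC AA BF.
U+0024: 1-byte form → 24.
U+33B68: 4-byte form → F0 B3 AD A8.
Concatenated (21 bytes): F0 9F 9B 84 F2 8D A0 BF E4 A2 B6 C6 94 EC AA BF 24 F0 B3 AD A8.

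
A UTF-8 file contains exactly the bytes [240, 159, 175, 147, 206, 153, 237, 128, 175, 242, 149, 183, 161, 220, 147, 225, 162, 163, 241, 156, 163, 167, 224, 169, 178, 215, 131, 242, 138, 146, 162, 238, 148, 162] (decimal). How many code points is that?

11

Byte at offset 0: 0xF0 = 11110000 → 4-byte char (#1). Advance 4.
Byte at offset 4: 0xCE = 11001110 → 2-byte char (#2). Advance 2.
Byte at offset 6: 0xED = 11101101 → 3-byte char (#3). Advance 3.
Byte at offset 9: 0xF2 = 11110010 → 4-byte char (#4). Advance 4.
Byte at offset 13: 0xDC = 11011100 → 2-byte char (#5). Advance 2.
Byte at offset 15: 0xE1 = 11100001 → 3-byte char (#6). Advance 3.
Byte at offset 18: 0xF1 = 11110001 → 4-byte char (#7). Advance 4.
Byte at offset 22: 0xE0 = 11100000 → 3-byte char (#8). Advance 3.
Byte at offset 25: 0xD7 = 11010111 → 2-byte char (#9). Advance 2.
Byte at offset 27: 0xF2 = 11110010 → 4-byte char (#10). Advance 4.
Byte at offset 31: 0xEE = 11101110 → 3-byte char (#11). Advance 3.
Reached end at offset 34 after 11 code points.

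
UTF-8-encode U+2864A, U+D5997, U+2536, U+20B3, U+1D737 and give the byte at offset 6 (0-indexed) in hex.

0xA6

U+2864A → 4-byte form F0 A8 99 8A at offsets 0–3.
U+D5997 → 4-byte form F3 95 A6 97 at offsets 4–7.
Offset 6 falls in char 2's range; it's byte 3 of F3 95 A6 97 = 0xA6.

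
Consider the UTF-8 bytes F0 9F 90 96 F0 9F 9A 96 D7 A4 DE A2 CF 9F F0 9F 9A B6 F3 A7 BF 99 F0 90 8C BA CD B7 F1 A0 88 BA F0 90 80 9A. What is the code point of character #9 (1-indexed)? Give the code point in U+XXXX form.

Offset 0: leading byte 0xF0 = 11110000 → 4-byte char #1 = F0 9F 90 96.
Offset 4: leading byte 0xF0 = 11110000 → 4-byte char #2 = F0 9F 9A 96.
Offset 8: leading byte 0xD7 = 11010111 → 2-byte char #3 = D7 A4.
Offset 10: leading byte 0xDE = 11011110 → 2-byte char #4 = DE A2.
Offset 12: leading byte 0xCF = 11001111 → 2-byte char #5 = CF 9F.
Offset 14: leading byte 0xF0 = 11110000 → 4-byte char #6 = F0 9F 9A B6.
Offset 18: leading byte 0xF3 = 11110011 → 4-byte char #7 = F3 A7 BF 99.
Offset 22: leading byte 0xF0 = 11110000 → 4-byte char #8 = F0 90 8C BA.
Offset 26: leading byte 0xCD = 11001101 → 2-byte char #9 = CD B7.
Leading byte 0xCD = 11001101 matches 110xxxxx → 2-byte sequence.
Byte 1: 0xCD = 11001101, payload 01101 (5 bits).
Byte 2: 0xB7 = 10110111 (10xxxxxx ✓), payload 110111.
Concatenate: 01101110111 = 0x377 (11 bits → U+0377).

U+0377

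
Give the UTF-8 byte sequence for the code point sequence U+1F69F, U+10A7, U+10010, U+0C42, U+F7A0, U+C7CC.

F0 9F 9A 9F E1 82 A7 F0 90 80 90 E0 B1 82 EF 9E A0 EC 9F 8C

U+1F69F: 4-byte form → F0 9F 9A 9F.
U+10A7: 3-byte form → E1 82 A7.
U+10010: 4-byte form → F0 90 80 90.
U+0C42: 3-byte form → E0 B1 82.
U+F7A0: 3-byte form → EF 9E A0.
U+C7CC: 3-byte form → EC 9F 8C.
Concatenated (20 bytes): F0 9F 9A 9F E1 82 A7 F0 90 80 90 E0 B1 82 EF 9E A0 EC 9F 8C.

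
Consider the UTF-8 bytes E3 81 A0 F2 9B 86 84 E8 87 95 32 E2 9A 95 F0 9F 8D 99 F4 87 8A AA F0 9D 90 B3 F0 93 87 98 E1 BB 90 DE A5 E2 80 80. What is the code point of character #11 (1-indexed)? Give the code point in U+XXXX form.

Offset 0: leading byte 0xE3 = 11100011 → 3-byte char #1 = E3 81 A0.
Offset 3: leading byte 0xF2 = 11110010 → 4-byte char #2 = F2 9B 86 84.
Offset 7: leading byte 0xE8 = 11101000 → 3-byte char #3 = E8 87 95.
Offset 10: leading byte 0x32 = 00110010 → 1-byte char #4 = 32.
Offset 11: leading byte 0xE2 = 11100010 → 3-byte char #5 = E2 9A 95.
Offset 14: leading byte 0xF0 = 11110000 → 4-byte char #6 = F0 9F 8D 99.
Offset 18: leading byte 0xF4 = 11110100 → 4-byte char #7 = F4 87 8A AA.
Offset 22: leading byte 0xF0 = 11110000 → 4-byte char #8 = F0 9D 90 B3.
Offset 26: leading byte 0xF0 = 11110000 → 4-byte char #9 = F0 93 87 98.
Offset 30: leading byte 0xE1 = 11100001 → 3-byte char #10 = E1 BB 90.
Offset 33: leading byte 0xDE = 11011110 → 2-byte char #11 = DE A5.
Leading byte 0xDE = 11011110 matches 110xxxxx → 2-byte sequence.
Byte 1: 0xDE = 11011110, payload 11110 (5 bits).
Byte 2: 0xA5 = 10100101 (10xxxxxx ✓), payload 100101.
Concatenate: 11110100101 = 0x7A5 (11 bits → U+07A5).

U+07A5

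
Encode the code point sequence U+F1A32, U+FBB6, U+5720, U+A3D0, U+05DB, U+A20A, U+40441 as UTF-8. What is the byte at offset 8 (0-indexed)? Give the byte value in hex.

U+F1A32 → 4-byte form F3 B1 A8 B2 at offsets 0–3.
U+FBB6 → 3-byte form EF AE B6 at offsets 4–6.
U+5720 → 3-byte form E5 9C A0 at offsets 7–9.
Offset 8 falls in char 3's range; it's byte 2 of E5 9C A0 = 0x9C.

0x9C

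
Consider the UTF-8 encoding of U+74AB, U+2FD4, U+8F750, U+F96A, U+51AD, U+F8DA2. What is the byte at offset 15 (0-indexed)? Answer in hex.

U+74AB → 3-byte form E7 92 AB at offsets 0–2.
U+2FD4 → 3-byte form E2 BF 94 at offsets 3–5.
U+8F750 → 4-byte form F2 8F 9D 90 at offsets 6–9.
U+F96A → 3-byte form EF A5 AA at offsets 10–12.
U+51AD → 3-byte form E5 86 AD at offsets 13–15.
Offset 15 falls in char 5's range; it's byte 3 of E5 86 AD = 0xAD.

0xAD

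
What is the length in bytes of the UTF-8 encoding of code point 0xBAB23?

U+BAB23 = 0xBAB23. UTF-8 uses 1 byte below 0x80, 2 below 0x800, 3 below 0x10000, 4 up to 0x10FFFF. 0xBAB23 is in U+10000–U+10FFFF → 4 bytes.

4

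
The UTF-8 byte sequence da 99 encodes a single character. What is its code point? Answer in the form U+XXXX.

Leading byte 0xDA = 11011010 matches 110xxxxx → 2-byte sequence.
Byte 1: 0xDA = 11011010, payload 11010 (5 bits).
Byte 2: 0x99 = 10011001 (10xxxxxx ✓), payload 011001.
Concatenate: 11010011001 = 0x699 (11 bits → U+0699).

U+0699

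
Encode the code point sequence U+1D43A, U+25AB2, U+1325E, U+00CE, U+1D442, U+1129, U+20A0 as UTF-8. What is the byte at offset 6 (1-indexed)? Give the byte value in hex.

1-indexed offset 6 is 0-indexed offset 5.
U+1D43A → 4-byte form F0 9D 90 BA at offsets 0–3.
U+25AB2 → 4-byte form F0 A5 AA B2 at offsets 4–7.
Offset 5 falls in char 2's range; it's byte 2 of F0 A5 AA B2 = 0xA5.

0xA5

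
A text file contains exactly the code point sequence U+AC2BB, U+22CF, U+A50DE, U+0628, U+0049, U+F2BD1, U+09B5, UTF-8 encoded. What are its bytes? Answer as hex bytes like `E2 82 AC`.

F2 AC 8A BB E2 8B 8F F2 A5 83 9E D8 A8 49 F3 B2 AF 91 E0 A6 B5

U+AC2BB: 4-byte form → F2 AC 8A BB.
U+22CF: 3-byte form → E2 8B 8F.
U+A50DE: 4-byte form → F2 A5 83 9E.
U+0628: 2-byte form → D8 A8.
U+0049: 1-byte form → 49.
U+F2BD1: 4-byte form → F3 B2 AF 91.
U+09B5: 3-byte form → E0 A6 B5.
Concatenated (21 bytes): F2 AC 8A BB E2 8B 8F F2 A5 83 9E D8 A8 49 F3 B2 AF 91 E0 A6 B5.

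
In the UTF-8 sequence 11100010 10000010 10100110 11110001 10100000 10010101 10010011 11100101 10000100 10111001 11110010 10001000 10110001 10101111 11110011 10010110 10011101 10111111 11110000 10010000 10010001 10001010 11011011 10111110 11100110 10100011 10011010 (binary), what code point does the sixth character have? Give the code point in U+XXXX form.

U+1044A

Offset 0: leading byte 0xE2 = 11100010 → 3-byte char #1 = E2 82 A6.
Offset 3: leading byte 0xF1 = 11110001 → 4-byte char #2 = F1 A0 95 93.
Offset 7: leading byte 0xE5 = 11100101 → 3-byte char #3 = E5 84 B9.
Offset 10: leading byte 0xF2 = 11110010 → 4-byte char #4 = F2 88 B1 AF.
Offset 14: leading byte 0xF3 = 11110011 → 4-byte char #5 = F3 96 9D BF.
Offset 18: leading byte 0xF0 = 11110000 → 4-byte char #6 = F0 90 91 8A.
Leading byte 0xF0 = 11110000 matches 11110xxx → 4-byte sequence.
Byte 1: 0xF0 = 11110000, payload 000 (3 bits).
Byte 2: 0x90 = 10010000 (10xxxxxx ✓), payload 010000.
Byte 3: 0x91 = 10010001 (10xxxxxx ✓), payload 010001.
Byte 4: 0x8A = 10001010 (10xxxxxx ✓), payload 001010.
Concatenate: 000010000010001001010 = 0x1044A (21 bits → U+1044A).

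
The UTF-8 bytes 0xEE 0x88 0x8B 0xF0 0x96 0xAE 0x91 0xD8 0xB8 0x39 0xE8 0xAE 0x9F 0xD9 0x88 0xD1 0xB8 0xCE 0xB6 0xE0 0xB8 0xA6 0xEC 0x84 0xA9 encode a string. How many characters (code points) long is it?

10

Byte at offset 0: 0xEE = 11101110 → 3-byte char (#1). Advance 3.
Byte at offset 3: 0xF0 = 11110000 → 4-byte char (#2). Advance 4.
Byte at offset 7: 0xD8 = 11011000 → 2-byte char (#3). Advance 2.
Byte at offset 9: 0x39 = 00111001 → 1-byte char (#4). Advance 1.
Byte at offset 10: 0xE8 = 11101000 → 3-byte char (#5). Advance 3.
Byte at offset 13: 0xD9 = 11011001 → 2-byte char (#6). Advance 2.
Byte at offset 15: 0xD1 = 11010001 → 2-byte char (#7). Advance 2.
Byte at offset 17: 0xCE = 11001110 → 2-byte char (#8). Advance 2.
Byte at offset 19: 0xE0 = 11100000 → 3-byte char (#9). Advance 3.
Byte at offset 22: 0xEC = 11101100 → 3-byte char (#10). Advance 3.
Reached end at offset 25 after 10 code points.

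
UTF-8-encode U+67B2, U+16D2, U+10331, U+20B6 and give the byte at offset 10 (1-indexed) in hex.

1-indexed offset 10 is 0-indexed offset 9.
U+67B2 → 3-byte form E6 9E B2 at offsets 0–2.
U+16D2 → 3-byte form E1 9B 92 at offsets 3–5.
U+10331 → 4-byte form F0 90 8C B1 at offsets 6–9.
Offset 9 falls in char 3's range; it's byte 4 of F0 90 8C B1 = 0xB1.

0xB1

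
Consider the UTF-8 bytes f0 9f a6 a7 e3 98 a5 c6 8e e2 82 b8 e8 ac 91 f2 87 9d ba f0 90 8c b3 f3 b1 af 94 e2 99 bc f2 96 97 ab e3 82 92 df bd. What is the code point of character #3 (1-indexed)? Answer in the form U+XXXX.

U+018E

Offset 0: leading byte 0xF0 = 11110000 → 4-byte char #1 = F0 9F A6 A7.
Offset 4: leading byte 0xE3 = 11100011 → 3-byte char #2 = E3 98 A5.
Offset 7: leading byte 0xC6 = 11000110 → 2-byte char #3 = C6 8E.
Leading byte 0xC6 = 11000110 matches 110xxxxx → 2-byte sequence.
Byte 1: 0xC6 = 11000110, payload 00110 (5 bits).
Byte 2: 0x8E = 10001110 (10xxxxxx ✓), payload 001110.
Concatenate: 00110001110 = 0x18E (11 bits → U+018E).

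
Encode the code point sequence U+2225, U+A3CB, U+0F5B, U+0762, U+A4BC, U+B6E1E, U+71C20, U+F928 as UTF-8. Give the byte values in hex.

E2 88 A5 EA 8F 8B E0 BD 9B DD A2 EA 92 BC F2 B6 B8 9E F1 B1 B0 A0 EF A4 A8

U+2225: 3-byte form → E2 88 A5.
U+A3CB: 3-byte form → EA 8F 8B.
U+0F5B: 3-byte form → E0 BD 9B.
U+0762: 2-byte form → DD A2.
U+A4BC: 3-byte form → EA 92 BC.
U+B6E1E: 4-byte form → F2 B6 B8 9E.
U+71C20: 4-byte form → F1 B1 B0 A0.
U+F928: 3-byte form → EF A4 A8.
Concatenated (25 bytes): E2 88 A5 EA 8F 8B E0 BD 9B DD A2 EA 92 BC F2 B6 B8 9E F1 B1 B0 A0 EF A4 A8.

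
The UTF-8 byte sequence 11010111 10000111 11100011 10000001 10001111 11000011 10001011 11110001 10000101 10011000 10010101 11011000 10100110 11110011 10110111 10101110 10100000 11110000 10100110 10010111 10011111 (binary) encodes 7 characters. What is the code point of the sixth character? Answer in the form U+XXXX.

Offset 0: leading byte 0xD7 = 11010111 → 2-byte char #1 = D7 87.
Offset 2: leading byte 0xE3 = 11100011 → 3-byte char #2 = E3 81 8F.
Offset 5: leading byte 0xC3 = 11000011 → 2-byte char #3 = C3 8B.
Offset 7: leading byte 0xF1 = 11110001 → 4-byte char #4 = F1 85 98 95.
Offset 11: leading byte 0xD8 = 11011000 → 2-byte char #5 = D8 A6.
Offset 13: leading byte 0xF3 = 11110011 → 4-byte char #6 = F3 B7 AE A0.
Leading byte 0xF3 = 11110011 matches 11110xxx → 4-byte sequence.
Byte 1: 0xF3 = 11110011, payload 011 (3 bits).
Byte 2: 0xB7 = 10110111 (10xxxxxx ✓), payload 110111.
Byte 3: 0xAE = 10101110 (10xxxxxx ✓), payload 101110.
Byte 4: 0xA0 = 10100000 (10xxxxxx ✓), payload 100000.
Concatenate: 011110111101110100000 = 0xF7BA0 (21 bits → U+F7BA0).

U+F7BA0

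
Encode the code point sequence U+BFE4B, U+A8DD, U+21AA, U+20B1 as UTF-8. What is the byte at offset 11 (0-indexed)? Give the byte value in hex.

0x82

U+BFE4B → 4-byte form F2 BF B9 8B at offsets 0–3.
U+A8DD → 3-byte form EA A3 9D at offsets 4–6.
U+21AA → 3-byte form E2 86 AA at offsets 7–9.
U+20B1 → 3-byte form E2 82 B1 at offsets 10–12.
Offset 11 falls in char 4's range; it's byte 2 of E2 82 B1 = 0x82.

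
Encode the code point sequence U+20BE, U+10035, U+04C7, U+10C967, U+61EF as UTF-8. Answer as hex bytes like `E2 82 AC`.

U+20BE: 3-byte form → E2 82 BE.
U+10035: 4-byte form → F0 90 80 B5.
U+04C7: 2-byte form → D3 87.
U+10C967: 4-byte form → F4 8C A5 A7.
U+61EF: 3-byte form → E6 87 AF.
Concatenated (16 bytes): E2 82 BE F0 90 80 B5 D3 87 F4 8C A5 A7 E6 87 AF.

E2 82 BE F0 90 80 B5 D3 87 F4 8C A5 A7 E6 87 AF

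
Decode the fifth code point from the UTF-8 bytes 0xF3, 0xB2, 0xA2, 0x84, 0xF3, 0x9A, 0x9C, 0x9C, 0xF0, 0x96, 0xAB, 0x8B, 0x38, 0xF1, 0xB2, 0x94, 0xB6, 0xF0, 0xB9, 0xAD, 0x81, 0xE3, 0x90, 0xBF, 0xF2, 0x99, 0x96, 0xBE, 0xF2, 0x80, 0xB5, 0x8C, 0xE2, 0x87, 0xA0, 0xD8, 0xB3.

U+72536

Offset 0: leading byte 0xF3 = 11110011 → 4-byte char #1 = F3 B2 A2 84.
Offset 4: leading byte 0xF3 = 11110011 → 4-byte char #2 = F3 9A 9C 9C.
Offset 8: leading byte 0xF0 = 11110000 → 4-byte char #3 = F0 96 AB 8B.
Offset 12: leading byte 0x38 = 00111000 → 1-byte char #4 = 38.
Offset 13: leading byte 0xF1 = 11110001 → 4-byte char #5 = F1 B2 94 B6.
Leading byte 0xF1 = 11110001 matches 11110xxx → 4-byte sequence.
Byte 1: 0xF1 = 11110001, payload 001 (3 bits).
Byte 2: 0xB2 = 10110010 (10xxxxxx ✓), payload 110010.
Byte 3: 0x94 = 10010100 (10xxxxxx ✓), payload 010100.
Byte 4: 0xB6 = 10110110 (10xxxxxx ✓), payload 110110.
Concatenate: 001110010010100110110 = 0x72536 (21 bits → U+72536).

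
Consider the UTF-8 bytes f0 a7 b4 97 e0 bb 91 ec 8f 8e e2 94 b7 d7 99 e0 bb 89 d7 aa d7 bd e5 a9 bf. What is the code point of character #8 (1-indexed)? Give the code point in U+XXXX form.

U+05FD

Offset 0: leading byte 0xF0 = 11110000 → 4-byte char #1 = F0 A7 B4 97.
Offset 4: leading byte 0xE0 = 11100000 → 3-byte char #2 = E0 BB 91.
Offset 7: leading byte 0xEC = 11101100 → 3-byte char #3 = EC 8F 8E.
Offset 10: leading byte 0xE2 = 11100010 → 3-byte char #4 = E2 94 B7.
Offset 13: leading byte 0xD7 = 11010111 → 2-byte char #5 = D7 99.
Offset 15: leading byte 0xE0 = 11100000 → 3-byte char #6 = E0 BB 89.
Offset 18: leading byte 0xD7 = 11010111 → 2-byte char #7 = D7 AA.
Offset 20: leading byte 0xD7 = 11010111 → 2-byte char #8 = D7 BD.
Leading byte 0xD7 = 11010111 matches 110xxxxx → 2-byte sequence.
Byte 1: 0xD7 = 11010111, payload 10111 (5 bits).
Byte 2: 0xBD = 10111101 (10xxxxxx ✓), payload 111101.
Concatenate: 10111111101 = 0x5FD (11 bits → U+05FD).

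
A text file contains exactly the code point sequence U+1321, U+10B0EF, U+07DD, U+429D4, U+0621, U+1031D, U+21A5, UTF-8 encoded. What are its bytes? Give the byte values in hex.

U+1321: 3-byte form → E1 8C A1.
U+10B0EF: 4-byte form → F4 8B 83 AF.
U+07DD: 2-byte form → DF 9D.
U+429D4: 4-byte form → F1 82 A7 94.
U+0621: 2-byte form → D8 A1.
U+1031D: 4-byte form → F0 90 8C 9D.
U+21A5: 3-byte form → E2 86 A5.
Concatenated (22 bytes): E1 8C A1 F4 8B 83 AF DF 9D F1 82 A7 94 D8 A1 F0 90 8C 9D E2 86 A5.

E1 8C A1 F4 8B 83 AF DF 9D F1 82 A7 94 D8 A1 F0 90 8C 9D E2 86 A5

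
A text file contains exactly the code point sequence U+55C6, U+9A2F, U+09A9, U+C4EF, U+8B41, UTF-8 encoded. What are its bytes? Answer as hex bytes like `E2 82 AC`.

E5 97 86 E9 A8 AF E0 A6 A9 EC 93 AF E8 AD 81

U+55C6: 3-byte form → E5 97 86.
U+9A2F: 3-byte form → E9 A8 AF.
U+09A9: 3-byte form → E0 A6 A9.
U+C4EF: 3-byte form → EC 93 AF.
U+8B41: 3-byte form → E8 AD 81.
Concatenated (15 bytes): E5 97 86 E9 A8 AF E0 A6 A9 EC 93 AF E8 AD 81.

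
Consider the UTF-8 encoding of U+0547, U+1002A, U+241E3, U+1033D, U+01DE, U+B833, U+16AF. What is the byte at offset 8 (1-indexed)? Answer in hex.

1-indexed offset 8 is 0-indexed offset 7.
U+0547 → 2-byte form D5 87 at offsets 0–1.
U+1002A → 4-byte form F0 90 80 AA at offsets 2–5.
U+241E3 → 4-byte form F0 A4 87 A3 at offsets 6–9.
Offset 7 falls in char 3's range; it's byte 2 of F0 A4 87 A3 = 0xA4.

0xA4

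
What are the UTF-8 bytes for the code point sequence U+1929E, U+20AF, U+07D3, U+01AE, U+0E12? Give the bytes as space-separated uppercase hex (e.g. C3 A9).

F0 99 8A 9E E2 82 AF DF 93 C6 AE E0 B8 92

U+1929E: 4-byte form → F0 99 8A 9E.
U+20AF: 3-byte form → E2 82 AF.
U+07D3: 2-byte form → DF 93.
U+01AE: 2-byte form → C6 AE.
U+0E12: 3-byte form → E0 B8 92.
Concatenated (14 bytes): F0 99 8A 9E E2 82 AF DF 93 C6 AE E0 B8 92.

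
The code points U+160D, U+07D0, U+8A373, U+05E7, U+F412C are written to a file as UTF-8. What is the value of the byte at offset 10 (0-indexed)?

0xA7

U+160D → 3-byte form E1 98 8D at offsets 0–2.
U+07D0 → 2-byte form DF 90 at offsets 3–4.
U+8A373 → 4-byte form F2 8A 8D B3 at offsets 5–8.
U+05E7 → 2-byte form D7 A7 at offsets 9–10.
Offset 10 falls in char 4's range; it's byte 2 of D7 A7 = 0xA7.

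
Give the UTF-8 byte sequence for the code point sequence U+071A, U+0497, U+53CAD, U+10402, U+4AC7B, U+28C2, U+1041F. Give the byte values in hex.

U+071A: 2-byte form → DC 9A.
U+0497: 2-byte form → D2 97.
U+53CAD: 4-byte form → F1 93 B2 AD.
U+10402: 4-byte form → F0 90 90 82.
U+4AC7B: 4-byte form → F1 8A B1 BB.
U+28C2: 3-byte form → E2 A3 82.
U+1041F: 4-byte form → F0 90 90 9F.
Concatenated (23 bytes): DC 9A D2 97 F1 93 B2 AD F0 90 90 82 F1 8A B1 BB E2 A3 82 F0 90 90 9F.

DC 9A D2 97 F1 93 B2 AD F0 90 90 82 F1 8A B1 BB E2 A3 82 F0 90 90 9F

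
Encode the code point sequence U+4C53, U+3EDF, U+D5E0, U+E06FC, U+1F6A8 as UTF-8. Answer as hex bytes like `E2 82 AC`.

E4 B1 93 E3 BB 9F ED 97 A0 F3 A0 9B BC F0 9F 9A A8

U+4C53: 3-byte form → E4 B1 93.
U+3EDF: 3-byte form → E3 BB 9F.
U+D5E0: 3-byte form → ED 97 A0.
U+E06FC: 4-byte form → F3 A0 9B BC.
U+1F6A8: 4-byte form → F0 9F 9A A8.
Concatenated (17 bytes): E4 B1 93 E3 BB 9F ED 97 A0 F3 A0 9B BC F0 9F 9A A8.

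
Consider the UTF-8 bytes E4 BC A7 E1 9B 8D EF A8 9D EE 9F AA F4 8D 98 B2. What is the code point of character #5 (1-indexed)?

Offset 0: leading byte 0xE4 = 11100100 → 3-byte char #1 = E4 BC A7.
Offset 3: leading byte 0xE1 = 11100001 → 3-byte char #2 = E1 9B 8D.
Offset 6: leading byte 0xEF = 11101111 → 3-byte char #3 = EF A8 9D.
Offset 9: leading byte 0xEE = 11101110 → 3-byte char #4 = EE 9F AA.
Offset 12: leading byte 0xF4 = 11110100 → 4-byte char #5 = F4 8D 98 B2.
Leading byte 0xF4 = 11110100 matches 11110xxx → 4-byte sequence.
Byte 1: 0xF4 = 11110100, payload 100 (3 bits).
Byte 2: 0x8D = 10001101 (10xxxxxx ✓), payload 001101.
Byte 3: 0x98 = 10011000 (10xxxxxx ✓), payload 011000.
Byte 4: 0xB2 = 10110010 (10xxxxxx ✓), payload 110010.
Concatenate: 100001101011000110010 = 0x10D632 (21 bits → U+10D632).

U+10D632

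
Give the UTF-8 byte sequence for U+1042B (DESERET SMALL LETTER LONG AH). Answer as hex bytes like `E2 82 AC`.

F0 90 90 AB

U+1042B = 0x1042B = 66603 decimal. In range U+10000–U+10FFFF → 4-byte form: 11110xxx 10xxxxxx 10xxxxxx 10xxxxxx.
Binary (21 bits): 000010000010000101011.
Split 3+6+6+6: 000 | 010000 | 010000 | 101011.
Byte 1: 11110000 = 0xF0.
Byte 2: 10010000 = 0x90.
Byte 3: 10010000 = 0x90.
Byte 4: 10101011 = 0xAB.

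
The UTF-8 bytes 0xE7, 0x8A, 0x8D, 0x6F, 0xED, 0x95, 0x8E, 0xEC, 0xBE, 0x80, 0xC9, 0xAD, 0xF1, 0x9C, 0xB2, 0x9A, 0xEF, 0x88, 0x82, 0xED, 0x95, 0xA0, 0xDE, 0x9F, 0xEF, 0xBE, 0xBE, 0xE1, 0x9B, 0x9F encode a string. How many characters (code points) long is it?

Byte at offset 0: 0xE7 = 11100111 → 3-byte char (#1). Advance 3.
Byte at offset 3: 0x6F = 01101111 → 1-byte char (#2). Advance 1.
Byte at offset 4: 0xED = 11101101 → 3-byte char (#3). Advance 3.
Byte at offset 7: 0xEC = 11101100 → 3-byte char (#4). Advance 3.
Byte at offset 10: 0xC9 = 11001001 → 2-byte char (#5). Advance 2.
Byte at offset 12: 0xF1 = 11110001 → 4-byte char (#6). Advance 4.
Byte at offset 16: 0xEF = 11101111 → 3-byte char (#7). Advance 3.
Byte at offset 19: 0xED = 11101101 → 3-byte char (#8). Advance 3.
Byte at offset 22: 0xDE = 11011110 → 2-byte char (#9). Advance 2.
Byte at offset 24: 0xEF = 11101111 → 3-byte char (#10). Advance 3.
Byte at offset 27: 0xE1 = 11100001 → 3-byte char (#11). Advance 3.
Reached end at offset 30 after 11 code points.

11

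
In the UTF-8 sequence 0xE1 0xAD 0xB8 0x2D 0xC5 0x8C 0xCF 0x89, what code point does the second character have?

Offset 0: leading byte 0xE1 = 11100001 → 3-byte char #1 = E1 AD B8.
Offset 3: leading byte 0x2D = 00101101 → 1-byte char #2 = 2D.
Leading byte 0x2D = 00101101 matches 0xxxxxxx → 1-byte sequence.
Byte 1: 0x2D = 00101101, payload 0101101 (7 bits).
Concatenate: 0101101 = 0x2D (7 bits → U+002D).

U+002D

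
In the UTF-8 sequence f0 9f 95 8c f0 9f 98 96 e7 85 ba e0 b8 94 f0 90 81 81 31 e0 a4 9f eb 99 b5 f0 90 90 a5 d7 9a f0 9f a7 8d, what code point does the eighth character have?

Offset 0: leading byte 0xF0 = 11110000 → 4-byte char #1 = F0 9F 95 8C.
Offset 4: leading byte 0xF0 = 11110000 → 4-byte char #2 = F0 9F 98 96.
Offset 8: leading byte 0xE7 = 11100111 → 3-byte char #3 = E7 85 BA.
Offset 11: leading byte 0xE0 = 11100000 → 3-byte char #4 = E0 B8 94.
Offset 14: leading byte 0xF0 = 11110000 → 4-byte char #5 = F0 90 81 81.
Offset 18: leading byte 0x31 = 00110001 → 1-byte char #6 = 31.
Offset 19: leading byte 0xE0 = 11100000 → 3-byte char #7 = E0 A4 9F.
Offset 22: leading byte 0xEB = 11101011 → 3-byte char #8 = EB 99 B5.
Leading byte 0xEB = 11101011 matches 1110xxxx → 3-byte sequence.
Byte 1: 0xEB = 11101011, payload 1011 (4 bits).
Byte 2: 0x99 = 10011001 (10xxxxxx ✓), payload 011001.
Byte 3: 0xB5 = 10110101 (10xxxxxx ✓), payload 110101.
Concatenate: 1011011001110101 = 0xB675 (16 bits → U+B675).

U+B675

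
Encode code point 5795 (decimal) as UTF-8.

U+16A3 = 0x16A3 = 5795 decimal. In range U+0800–U+FFFF → 3-byte form: 1110xxxx 10xxxxxx 10xxxxxx.
Binary (16 bits): 0001011010100011.
Split 4+6+6: 0001 | 011010 | 100011.
Byte 1: 11100001 = 0xE1.
Byte 2: 10011010 = 0x9A.
Byte 3: 10100011 = 0xA3.

E1 9A A3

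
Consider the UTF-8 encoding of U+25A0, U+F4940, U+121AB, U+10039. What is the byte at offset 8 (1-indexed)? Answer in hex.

1-indexed offset 8 is 0-indexed offset 7.
U+25A0 → 3-byte form E2 96 A0 at offsets 0–2.
U+F4940 → 4-byte form F3 B4 A5 80 at offsets 3–6.
U+121AB → 4-byte form F0 92 86 AB at offsets 7–10.
Offset 7 falls in char 3's range; it's byte 1 of F0 92 86 AB = 0xF0.

0xF0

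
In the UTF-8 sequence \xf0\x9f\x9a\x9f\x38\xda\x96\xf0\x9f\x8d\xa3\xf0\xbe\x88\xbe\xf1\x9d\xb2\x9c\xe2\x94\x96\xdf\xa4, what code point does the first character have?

U+1F69F

Offset 0: leading byte 0xF0 = 11110000 → 4-byte char #1 = F0 9F 9A 9F.
Leading byte 0xF0 = 11110000 matches 11110xxx → 4-byte sequence.
Byte 1: 0xF0 = 11110000, payload 000 (3 bits).
Byte 2: 0x9F = 10011111 (10xxxxxx ✓), payload 011111.
Byte 3: 0x9A = 10011010 (10xxxxxx ✓), payload 011010.
Byte 4: 0x9F = 10011111 (10xxxxxx ✓), payload 011111.
Concatenate: 000011111011010011111 = 0x1F69F (21 bits → U+1F69F).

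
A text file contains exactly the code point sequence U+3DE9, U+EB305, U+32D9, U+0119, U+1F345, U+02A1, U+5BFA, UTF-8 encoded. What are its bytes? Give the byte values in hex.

U+3DE9: 3-byte form → E3 B7 A9.
U+EB305: 4-byte form → F3 AB 8C 85.
U+32D9: 3-byte form → E3 8B 99.
U+0119: 2-byte form → C4 99.
U+1F345: 4-byte form → F0 9F 8D 85.
U+02A1: 2-byte form → CA A1.
U+5BFA: 3-byte form → E5 AF BA.
Concatenated (21 bytes): E3 B7 A9 F3 AB 8C 85 E3 8B 99 C4 99 F0 9F 8D 85 CA A1 E5 AF BA.

E3 B7 A9 F3 AB 8C 85 E3 8B 99 C4 99 F0 9F 8D 85 CA A1 E5 AF BA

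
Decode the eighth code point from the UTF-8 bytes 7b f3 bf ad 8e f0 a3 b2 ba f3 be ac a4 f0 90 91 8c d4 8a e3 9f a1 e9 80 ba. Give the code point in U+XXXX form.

Offset 0: leading byte 0x7B = 01111011 → 1-byte char #1 = 7B.
Offset 1: leading byte 0xF3 = 11110011 → 4-byte char #2 = F3 BF AD 8E.
Offset 5: leading byte 0xF0 = 11110000 → 4-byte char #3 = F0 A3 B2 BA.
Offset 9: leading byte 0xF3 = 11110011 → 4-byte char #4 = F3 BE AC A4.
Offset 13: leading byte 0xF0 = 11110000 → 4-byte char #5 = F0 90 91 8C.
Offset 17: leading byte 0xD4 = 11010100 → 2-byte char #6 = D4 8A.
Offset 19: leading byte 0xE3 = 11100011 → 3-byte char #7 = E3 9F A1.
Offset 22: leading byte 0xE9 = 11101001 → 3-byte char #8 = E9 80 BA.
Leading byte 0xE9 = 11101001 matches 1110xxxx → 3-byte sequence.
Byte 1: 0xE9 = 11101001, payload 1001 (4 bits).
Byte 2: 0x80 = 10000000 (10xxxxxx ✓), payload 000000.
Byte 3: 0xBA = 10111010 (10xxxxxx ✓), payload 111010.
Concatenate: 1001000000111010 = 0x903A (16 bits → U+903A).

U+903A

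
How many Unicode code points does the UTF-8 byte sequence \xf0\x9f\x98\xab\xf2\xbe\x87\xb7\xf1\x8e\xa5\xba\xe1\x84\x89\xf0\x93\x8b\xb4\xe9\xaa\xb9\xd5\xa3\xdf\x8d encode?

8

Byte at offset 0: 0xF0 = 11110000 → 4-byte char (#1). Advance 4.
Byte at offset 4: 0xF2 = 11110010 → 4-byte char (#2). Advance 4.
Byte at offset 8: 0xF1 = 11110001 → 4-byte char (#3). Advance 4.
Byte at offset 12: 0xE1 = 11100001 → 3-byte char (#4). Advance 3.
Byte at offset 15: 0xF0 = 11110000 → 4-byte char (#5). Advance 4.
Byte at offset 19: 0xE9 = 11101001 → 3-byte char (#6). Advance 3.
Byte at offset 22: 0xD5 = 11010101 → 2-byte char (#7). Advance 2.
Byte at offset 24: 0xDF = 11011111 → 2-byte char (#8). Advance 2.
Reached end at offset 26 after 8 code points.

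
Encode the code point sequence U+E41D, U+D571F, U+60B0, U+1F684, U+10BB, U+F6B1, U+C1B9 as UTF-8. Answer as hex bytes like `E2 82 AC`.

EE 90 9D F3 95 9C 9F E6 82 B0 F0 9F 9A 84 E1 82 BB EF 9A B1 EC 86 B9

U+E41D: 3-byte form → EE 90 9D.
U+D571F: 4-byte form → F3 95 9C 9F.
U+60B0: 3-byte form → E6 82 B0.
U+1F684: 4-byte form → F0 9F 9A 84.
U+10BB: 3-byte form → E1 82 BB.
U+F6B1: 3-byte form → EF 9A B1.
U+C1B9: 3-byte form → EC 86 B9.
Concatenated (23 bytes): EE 90 9D F3 95 9C 9F E6 82 B0 F0 9F 9A 84 E1 82 BB EF 9A B1 EC 86 B9.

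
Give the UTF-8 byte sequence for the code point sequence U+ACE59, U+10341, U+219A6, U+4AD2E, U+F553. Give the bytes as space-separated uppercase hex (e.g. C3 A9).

F2 AC B9 99 F0 90 8D 81 F0 A1 A6 A6 F1 8A B4 AE EF 95 93

U+ACE59: 4-byte form → F2 AC B9 99.
U+10341: 4-byte form → F0 90 8D 81.
U+219A6: 4-byte form → F0 A1 A6 A6.
U+4AD2E: 4-byte form → F1 8A B4 AE.
U+F553: 3-byte form → EF 95 93.
Concatenated (19 bytes): F2 AC B9 99 F0 90 8D 81 F0 A1 A6 A6 F1 8A B4 AE EF 95 93.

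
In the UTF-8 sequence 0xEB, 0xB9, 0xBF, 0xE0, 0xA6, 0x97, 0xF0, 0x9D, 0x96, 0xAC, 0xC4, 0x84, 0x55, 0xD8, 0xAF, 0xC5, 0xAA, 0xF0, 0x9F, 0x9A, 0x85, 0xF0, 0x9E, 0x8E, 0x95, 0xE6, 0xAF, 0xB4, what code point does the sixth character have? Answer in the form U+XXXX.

U+062F

Offset 0: leading byte 0xEB = 11101011 → 3-byte char #1 = EB B9 BF.
Offset 3: leading byte 0xE0 = 11100000 → 3-byte char #2 = E0 A6 97.
Offset 6: leading byte 0xF0 = 11110000 → 4-byte char #3 = F0 9D 96 AC.
Offset 10: leading byte 0xC4 = 11000100 → 2-byte char #4 = C4 84.
Offset 12: leading byte 0x55 = 01010101 → 1-byte char #5 = 55.
Offset 13: leading byte 0xD8 = 11011000 → 2-byte char #6 = D8 AF.
Leading byte 0xD8 = 11011000 matches 110xxxxx → 2-byte sequence.
Byte 1: 0xD8 = 11011000, payload 11000 (5 bits).
Byte 2: 0xAF = 10101111 (10xxxxxx ✓), payload 101111.
Concatenate: 11000101111 = 0x62F (11 bits → U+062F).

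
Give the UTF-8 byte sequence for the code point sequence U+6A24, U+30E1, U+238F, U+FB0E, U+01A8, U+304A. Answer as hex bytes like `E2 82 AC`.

E6 A8 A4 E3 83 A1 E2 8E 8F EF AC 8E C6 A8 E3 81 8A

U+6A24: 3-byte form → E6 A8 A4.
U+30E1: 3-byte form → E3 83 A1.
U+238F: 3-byte form → E2 8E 8F.
U+FB0E: 3-byte form → EF AC 8E.
U+01A8: 2-byte form → C6 A8.
U+304A: 3-byte form → E3 81 8A.
Concatenated (17 bytes): E6 A8 A4 E3 83 A1 E2 8E 8F EF AC 8E C6 A8 E3 81 8A.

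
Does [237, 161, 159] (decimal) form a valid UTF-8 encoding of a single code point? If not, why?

Structurally a 3-byte sequence; payload = 0xD85F.
But 0xD85F is in U+D800–U+DFFF, the surrogate range. Surrogates are not Unicode scalar values and are forbidden in UTF-8.

invalid (encodes a surrogate (U+D800–U+DFFF))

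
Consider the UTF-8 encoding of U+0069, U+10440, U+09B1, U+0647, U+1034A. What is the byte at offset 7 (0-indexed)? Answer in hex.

0xB1

U+0069 → 1-byte form 69 at offsets 0–0.
U+10440 → 4-byte form F0 90 91 80 at offsets 1–4.
U+09B1 → 3-byte form E0 A6 B1 at offsets 5–7.
Offset 7 falls in char 3's range; it's byte 3 of E0 A6 B1 = 0xB1.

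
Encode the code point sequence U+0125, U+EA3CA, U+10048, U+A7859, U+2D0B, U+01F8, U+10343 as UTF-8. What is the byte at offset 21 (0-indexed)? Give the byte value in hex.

0x8D

U+0125 → 2-byte form C4 A5 at offsets 0–1.
U+EA3CA → 4-byte form F3 AA 8F 8A at offsets 2–5.
U+10048 → 4-byte form F0 90 81 88 at offsets 6–9.
U+A7859 → 4-byte form F2 A7 A1 99 at offsets 10–13.
U+2D0B → 3-byte form E2 B4 8B at offsets 14–16.
U+01F8 → 2-byte form C7 B8 at offsets 17–18.
U+10343 → 4-byte form F0 90 8D 83 at offsets 19–22.
Offset 21 falls in char 7's range; it's byte 3 of F0 90 8D 83 = 0x8D.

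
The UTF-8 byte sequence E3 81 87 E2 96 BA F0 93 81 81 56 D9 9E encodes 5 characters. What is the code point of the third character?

Offset 0: leading byte 0xE3 = 11100011 → 3-byte char #1 = E3 81 87.
Offset 3: leading byte 0xE2 = 11100010 → 3-byte char #2 = E2 96 BA.
Offset 6: leading byte 0xF0 = 11110000 → 4-byte char #3 = F0 93 81 81.
Leading byte 0xF0 = 11110000 matches 11110xxx → 4-byte sequence.
Byte 1: 0xF0 = 11110000, payload 000 (3 bits).
Byte 2: 0x93 = 10010011 (10xxxxxx ✓), payload 010011.
Byte 3: 0x81 = 10000001 (10xxxxxx ✓), payload 000001.
Byte 4: 0x81 = 10000001 (10xxxxxx ✓), payload 000001.
Concatenate: 000010011000001000001 = 0x13041 (21 bits → U+13041).

U+13041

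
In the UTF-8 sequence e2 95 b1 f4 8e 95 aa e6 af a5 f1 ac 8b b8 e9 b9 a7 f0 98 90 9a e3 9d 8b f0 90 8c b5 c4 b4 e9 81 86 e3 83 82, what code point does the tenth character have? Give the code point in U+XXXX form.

U+9046

Offset 0: leading byte 0xE2 = 11100010 → 3-byte char #1 = E2 95 B1.
Offset 3: leading byte 0xF4 = 11110100 → 4-byte char #2 = F4 8E 95 AA.
Offset 7: leading byte 0xE6 = 11100110 → 3-byte char #3 = E6 AF A5.
Offset 10: leading byte 0xF1 = 11110001 → 4-byte char #4 = F1 AC 8B B8.
Offset 14: leading byte 0xE9 = 11101001 → 3-byte char #5 = E9 B9 A7.
Offset 17: leading byte 0xF0 = 11110000 → 4-byte char #6 = F0 98 90 9A.
Offset 21: leading byte 0xE3 = 11100011 → 3-byte char #7 = E3 9D 8B.
Offset 24: leading byte 0xF0 = 11110000 → 4-byte char #8 = F0 90 8C B5.
Offset 28: leading byte 0xC4 = 11000100 → 2-byte char #9 = C4 B4.
Offset 30: leading byte 0xE9 = 11101001 → 3-byte char #10 = E9 81 86.
Leading byte 0xE9 = 11101001 matches 1110xxxx → 3-byte sequence.
Byte 1: 0xE9 = 11101001, payload 1001 (4 bits).
Byte 2: 0x81 = 10000001 (10xxxxxx ✓), payload 000001.
Byte 3: 0x86 = 10000110 (10xxxxxx ✓), payload 000110.
Concatenate: 1001000001000110 = 0x9046 (16 bits → U+9046).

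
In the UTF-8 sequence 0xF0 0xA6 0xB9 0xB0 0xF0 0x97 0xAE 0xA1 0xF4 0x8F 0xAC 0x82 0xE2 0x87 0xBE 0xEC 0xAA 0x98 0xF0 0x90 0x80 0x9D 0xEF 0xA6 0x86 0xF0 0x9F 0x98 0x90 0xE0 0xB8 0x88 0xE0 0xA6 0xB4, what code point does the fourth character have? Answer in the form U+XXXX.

U+21FE

Offset 0: leading byte 0xF0 = 11110000 → 4-byte char #1 = F0 A6 B9 B0.
Offset 4: leading byte 0xF0 = 11110000 → 4-byte char #2 = F0 97 AE A1.
Offset 8: leading byte 0xF4 = 11110100 → 4-byte char #3 = F4 8F AC 82.
Offset 12: leading byte 0xE2 = 11100010 → 3-byte char #4 = E2 87 BE.
Leading byte 0xE2 = 11100010 matches 1110xxxx → 3-byte sequence.
Byte 1: 0xE2 = 11100010, payload 0010 (4 bits).
Byte 2: 0x87 = 10000111 (10xxxxxx ✓), payload 000111.
Byte 3: 0xBE = 10111110 (10xxxxxx ✓), payload 111110.
Concatenate: 0010000111111110 = 0x21FE (16 bits → U+21FE).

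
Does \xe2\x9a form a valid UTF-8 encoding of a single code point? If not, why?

Leading byte 0xE2 = 11100010 → 3-byte form, but only 2 bytes are present.

invalid (sequence truncated)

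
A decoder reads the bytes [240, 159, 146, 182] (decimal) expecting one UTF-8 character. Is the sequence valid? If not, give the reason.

valid

Leading byte 0xF0 = 11110000 → 4-byte form.
Continuation bytes 0x9F=10011111, 0x92=10010010, 0xB6=10110110 all match 10xxxxxx.
Decoded value 0x1F4B6 is ≥ 0x10000 (shortest form) and not a surrogate.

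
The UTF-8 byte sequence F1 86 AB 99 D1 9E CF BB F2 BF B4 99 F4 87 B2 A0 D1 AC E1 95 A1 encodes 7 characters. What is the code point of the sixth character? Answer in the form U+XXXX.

Offset 0: leading byte 0xF1 = 11110001 → 4-byte char #1 = F1 86 AB 99.
Offset 4: leading byte 0xD1 = 11010001 → 2-byte char #2 = D1 9E.
Offset 6: leading byte 0xCF = 11001111 → 2-byte char #3 = CF BB.
Offset 8: leading byte 0xF2 = 11110010 → 4-byte char #4 = F2 BF B4 99.
Offset 12: leading byte 0xF4 = 11110100 → 4-byte char #5 = F4 87 B2 A0.
Offset 16: leading byte 0xD1 = 11010001 → 2-byte char #6 = D1 AC.
Leading byte 0xD1 = 11010001 matches 110xxxxx → 2-byte sequence.
Byte 1: 0xD1 = 11010001, payload 10001 (5 bits).
Byte 2: 0xAC = 10101100 (10xxxxxx ✓), payload 101100.
Concatenate: 10001101100 = 0x46C (11 bits → U+046C).

U+046C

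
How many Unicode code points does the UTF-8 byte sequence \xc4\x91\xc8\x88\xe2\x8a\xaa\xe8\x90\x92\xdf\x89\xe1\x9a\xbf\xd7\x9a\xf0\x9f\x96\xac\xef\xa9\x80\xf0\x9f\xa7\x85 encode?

Byte at offset 0: 0xC4 = 11000100 → 2-byte char (#1). Advance 2.
Byte at offset 2: 0xC8 = 11001000 → 2-byte char (#2). Advance 2.
Byte at offset 4: 0xE2 = 11100010 → 3-byte char (#3). Advance 3.
Byte at offset 7: 0xE8 = 11101000 → 3-byte char (#4). Advance 3.
Byte at offset 10: 0xDF = 11011111 → 2-byte char (#5). Advance 2.
Byte at offset 12: 0xE1 = 11100001 → 3-byte char (#6). Advance 3.
Byte at offset 15: 0xD7 = 11010111 → 2-byte char (#7). Advance 2.
Byte at offset 17: 0xF0 = 11110000 → 4-byte char (#8). Advance 4.
Byte at offset 21: 0xEF = 11101111 → 3-byte char (#9). Advance 3.
Byte at offset 24: 0xF0 = 11110000 → 4-byte char (#10). Advance 4.
Reached end at offset 28 after 10 code points.

10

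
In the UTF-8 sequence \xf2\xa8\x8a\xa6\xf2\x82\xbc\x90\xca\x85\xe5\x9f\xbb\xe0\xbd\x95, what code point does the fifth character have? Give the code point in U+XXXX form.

Offset 0: leading byte 0xF2 = 11110010 → 4-byte char #1 = F2 A8 8A A6.
Offset 4: leading byte 0xF2 = 11110010 → 4-byte char #2 = F2 82 BC 90.
Offset 8: leading byte 0xCA = 11001010 → 2-byte char #3 = CA 85.
Offset 10: leading byte 0xE5 = 11100101 → 3-byte char #4 = E5 9F BB.
Offset 13: leading byte 0xE0 = 11100000 → 3-byte char #5 = E0 BD 95.
Leading byte 0xE0 = 11100000 matches 1110xxxx → 3-byte sequence.
Byte 1: 0xE0 = 11100000, payload 0000 (4 bits).
Byte 2: 0xBD = 10111101 (10xxxxxx ✓), payload 111101.
Byte 3: 0x95 = 10010101 (10xxxxxx ✓), payload 010101.
Concatenate: 0000111101010101 = 0xF55 (16 bits → U+0F55).

U+0F55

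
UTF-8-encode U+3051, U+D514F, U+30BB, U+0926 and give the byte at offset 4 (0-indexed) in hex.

0x95

U+3051 → 3-byte form E3 81 91 at offsets 0–2.
U+D514F → 4-byte form F3 95 85 8F at offsets 3–6.
Offset 4 falls in char 2's range; it's byte 2 of F3 95 85 8F = 0x95.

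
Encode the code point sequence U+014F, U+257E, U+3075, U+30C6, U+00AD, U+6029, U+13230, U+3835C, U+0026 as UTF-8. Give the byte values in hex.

C5 8F E2 95 BE E3 81 B5 E3 83 86 C2 AD E6 80 A9 F0 93 88 B0 F0 B8 8D 9C 26

U+014F: 2-byte form → C5 8F.
U+257E: 3-byte form → E2 95 BE.
U+3075: 3-byte form → E3 81 B5.
U+30C6: 3-byte form → E3 83 86.
U+00AD: 2-byte form → C2 AD.
U+6029: 3-byte form → E6 80 A9.
U+13230: 4-byte form → F0 93 88 B0.
U+3835C: 4-byte form → F0 B8 8D 9C.
U+0026: 1-byte form → 26.
Concatenated (25 bytes): C5 8F E2 95 BE E3 81 B5 E3 83 86 C2 AD E6 80 A9 F0 93 88 B0 F0 B8 8D 9C 26.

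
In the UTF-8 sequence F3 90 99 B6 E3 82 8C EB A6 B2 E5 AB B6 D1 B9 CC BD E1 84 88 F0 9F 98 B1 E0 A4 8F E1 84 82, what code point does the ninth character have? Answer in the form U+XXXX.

U+090F

Offset 0: leading byte 0xF3 = 11110011 → 4-byte char #1 = F3 90 99 B6.
Offset 4: leading byte 0xE3 = 11100011 → 3-byte char #2 = E3 82 8C.
Offset 7: leading byte 0xEB = 11101011 → 3-byte char #3 = EB A6 B2.
Offset 10: leading byte 0xE5 = 11100101 → 3-byte char #4 = E5 AB B6.
Offset 13: leading byte 0xD1 = 11010001 → 2-byte char #5 = D1 B9.
Offset 15: leading byte 0xCC = 11001100 → 2-byte char #6 = CC BD.
Offset 17: leading byte 0xE1 = 11100001 → 3-byte char #7 = E1 84 88.
Offset 20: leading byte 0xF0 = 11110000 → 4-byte char #8 = F0 9F 98 B1.
Offset 24: leading byte 0xE0 = 11100000 → 3-byte char #9 = E0 A4 8F.
Leading byte 0xE0 = 11100000 matches 1110xxxx → 3-byte sequence.
Byte 1: 0xE0 = 11100000, payload 0000 (4 bits).
Byte 2: 0xA4 = 10100100 (10xxxxxx ✓), payload 100100.
Byte 3: 0x8F = 10001111 (10xxxxxx ✓), payload 001111.
Concatenate: 0000100100001111 = 0x90F (16 bits → U+090F).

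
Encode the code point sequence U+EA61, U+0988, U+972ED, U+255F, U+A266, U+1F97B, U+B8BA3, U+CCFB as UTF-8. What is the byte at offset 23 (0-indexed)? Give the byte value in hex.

0xA3

U+EA61 → 3-byte form EE A9 A1 at offsets 0–2.
U+0988 → 3-byte form E0 A6 88 at offsets 3–5.
U+972ED → 4-byte form F2 97 8B AD at offsets 6–9.
U+255F → 3-byte form E2 95 9F at offsets 10–12.
U+A266 → 3-byte form EA 89 A6 at offsets 13–15.
U+1F97B → 4-byte form F0 9F A5 BB at offsets 16–19.
U+B8BA3 → 4-byte form F2 B8 AE A3 at offsets 20–23.
Offset 23 falls in char 7's range; it's byte 4 of F2 B8 AE A3 = 0xA3.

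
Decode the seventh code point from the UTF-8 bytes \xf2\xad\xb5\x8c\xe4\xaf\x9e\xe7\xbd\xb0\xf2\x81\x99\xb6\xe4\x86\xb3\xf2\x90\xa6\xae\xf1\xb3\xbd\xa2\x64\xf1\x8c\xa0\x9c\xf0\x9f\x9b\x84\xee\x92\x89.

U+73F62

Offset 0: leading byte 0xF2 = 11110010 → 4-byte char #1 = F2 AD B5 8C.
Offset 4: leading byte 0xE4 = 11100100 → 3-byte char #2 = E4 AF 9E.
Offset 7: leading byte 0xE7 = 11100111 → 3-byte char #3 = E7 BD B0.
Offset 10: leading byte 0xF2 = 11110010 → 4-byte char #4 = F2 81 99 B6.
Offset 14: leading byte 0xE4 = 11100100 → 3-byte char #5 = E4 86 B3.
Offset 17: leading byte 0xF2 = 11110010 → 4-byte char #6 = F2 90 A6 AE.
Offset 21: leading byte 0xF1 = 11110001 → 4-byte char #7 = F1 B3 BD A2.
Leading byte 0xF1 = 11110001 matches 11110xxx → 4-byte sequence.
Byte 1: 0xF1 = 11110001, payload 001 (3 bits).
Byte 2: 0xB3 = 10110011 (10xxxxxx ✓), payload 110011.
Byte 3: 0xBD = 10111101 (10xxxxxx ✓), payload 111101.
Byte 4: 0xA2 = 10100010 (10xxxxxx ✓), payload 100010.
Concatenate: 001110011111101100010 = 0x73F62 (21 bits → U+73F62).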